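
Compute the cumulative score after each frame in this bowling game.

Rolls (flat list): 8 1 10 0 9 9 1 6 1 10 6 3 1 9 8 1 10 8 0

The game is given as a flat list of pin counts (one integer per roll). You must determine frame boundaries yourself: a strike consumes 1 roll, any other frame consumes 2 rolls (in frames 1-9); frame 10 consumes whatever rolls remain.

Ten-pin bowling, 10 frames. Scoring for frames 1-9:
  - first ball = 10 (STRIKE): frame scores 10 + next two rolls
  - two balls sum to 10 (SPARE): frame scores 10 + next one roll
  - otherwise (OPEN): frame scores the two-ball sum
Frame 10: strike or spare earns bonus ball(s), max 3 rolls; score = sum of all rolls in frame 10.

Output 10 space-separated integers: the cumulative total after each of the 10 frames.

Frame 1: OPEN (8+1=9). Cumulative: 9
Frame 2: STRIKE. 10 + next two rolls (0+9) = 19. Cumulative: 28
Frame 3: OPEN (0+9=9). Cumulative: 37
Frame 4: SPARE (9+1=10). 10 + next roll (6) = 16. Cumulative: 53
Frame 5: OPEN (6+1=7). Cumulative: 60
Frame 6: STRIKE. 10 + next two rolls (6+3) = 19. Cumulative: 79
Frame 7: OPEN (6+3=9). Cumulative: 88
Frame 8: SPARE (1+9=10). 10 + next roll (8) = 18. Cumulative: 106
Frame 9: OPEN (8+1=9). Cumulative: 115
Frame 10: STRIKE. Sum of all frame-10 rolls (10+8+0) = 18. Cumulative: 133

Answer: 9 28 37 53 60 79 88 106 115 133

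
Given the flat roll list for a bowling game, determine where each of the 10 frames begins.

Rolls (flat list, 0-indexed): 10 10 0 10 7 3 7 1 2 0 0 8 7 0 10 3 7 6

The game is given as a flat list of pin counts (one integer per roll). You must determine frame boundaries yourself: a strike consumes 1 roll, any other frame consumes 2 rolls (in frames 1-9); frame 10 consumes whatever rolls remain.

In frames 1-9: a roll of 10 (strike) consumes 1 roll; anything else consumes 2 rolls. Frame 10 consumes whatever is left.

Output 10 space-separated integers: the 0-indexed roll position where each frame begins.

Answer: 0 1 2 4 6 8 10 12 14 15

Derivation:
Frame 1 starts at roll index 0: roll=10 (strike), consumes 1 roll
Frame 2 starts at roll index 1: roll=10 (strike), consumes 1 roll
Frame 3 starts at roll index 2: rolls=0,10 (sum=10), consumes 2 rolls
Frame 4 starts at roll index 4: rolls=7,3 (sum=10), consumes 2 rolls
Frame 5 starts at roll index 6: rolls=7,1 (sum=8), consumes 2 rolls
Frame 6 starts at roll index 8: rolls=2,0 (sum=2), consumes 2 rolls
Frame 7 starts at roll index 10: rolls=0,8 (sum=8), consumes 2 rolls
Frame 8 starts at roll index 12: rolls=7,0 (sum=7), consumes 2 rolls
Frame 9 starts at roll index 14: roll=10 (strike), consumes 1 roll
Frame 10 starts at roll index 15: 3 remaining rolls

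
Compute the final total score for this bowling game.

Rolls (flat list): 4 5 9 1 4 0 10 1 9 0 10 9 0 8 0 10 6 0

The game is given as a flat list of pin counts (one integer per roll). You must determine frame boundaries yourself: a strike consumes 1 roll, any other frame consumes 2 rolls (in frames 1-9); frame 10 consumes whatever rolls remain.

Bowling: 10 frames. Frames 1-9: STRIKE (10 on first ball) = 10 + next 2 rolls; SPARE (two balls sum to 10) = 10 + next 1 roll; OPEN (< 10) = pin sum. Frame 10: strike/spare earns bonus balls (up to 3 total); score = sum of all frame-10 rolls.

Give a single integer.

Frame 1: OPEN (4+5=9). Cumulative: 9
Frame 2: SPARE (9+1=10). 10 + next roll (4) = 14. Cumulative: 23
Frame 3: OPEN (4+0=4). Cumulative: 27
Frame 4: STRIKE. 10 + next two rolls (1+9) = 20. Cumulative: 47
Frame 5: SPARE (1+9=10). 10 + next roll (0) = 10. Cumulative: 57
Frame 6: SPARE (0+10=10). 10 + next roll (9) = 19. Cumulative: 76
Frame 7: OPEN (9+0=9). Cumulative: 85
Frame 8: OPEN (8+0=8). Cumulative: 93
Frame 9: STRIKE. 10 + next two rolls (6+0) = 16. Cumulative: 109
Frame 10: OPEN. Sum of all frame-10 rolls (6+0) = 6. Cumulative: 115

Answer: 115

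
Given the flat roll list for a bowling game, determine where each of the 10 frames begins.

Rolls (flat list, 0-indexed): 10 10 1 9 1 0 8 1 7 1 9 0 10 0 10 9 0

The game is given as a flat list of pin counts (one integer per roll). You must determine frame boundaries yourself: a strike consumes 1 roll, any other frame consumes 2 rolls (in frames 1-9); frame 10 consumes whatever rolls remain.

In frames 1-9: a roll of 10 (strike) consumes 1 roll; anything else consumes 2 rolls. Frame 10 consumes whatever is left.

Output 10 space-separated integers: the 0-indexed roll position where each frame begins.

Answer: 0 1 2 4 6 8 10 12 13 15

Derivation:
Frame 1 starts at roll index 0: roll=10 (strike), consumes 1 roll
Frame 2 starts at roll index 1: roll=10 (strike), consumes 1 roll
Frame 3 starts at roll index 2: rolls=1,9 (sum=10), consumes 2 rolls
Frame 4 starts at roll index 4: rolls=1,0 (sum=1), consumes 2 rolls
Frame 5 starts at roll index 6: rolls=8,1 (sum=9), consumes 2 rolls
Frame 6 starts at roll index 8: rolls=7,1 (sum=8), consumes 2 rolls
Frame 7 starts at roll index 10: rolls=9,0 (sum=9), consumes 2 rolls
Frame 8 starts at roll index 12: roll=10 (strike), consumes 1 roll
Frame 9 starts at roll index 13: rolls=0,10 (sum=10), consumes 2 rolls
Frame 10 starts at roll index 15: 2 remaining rolls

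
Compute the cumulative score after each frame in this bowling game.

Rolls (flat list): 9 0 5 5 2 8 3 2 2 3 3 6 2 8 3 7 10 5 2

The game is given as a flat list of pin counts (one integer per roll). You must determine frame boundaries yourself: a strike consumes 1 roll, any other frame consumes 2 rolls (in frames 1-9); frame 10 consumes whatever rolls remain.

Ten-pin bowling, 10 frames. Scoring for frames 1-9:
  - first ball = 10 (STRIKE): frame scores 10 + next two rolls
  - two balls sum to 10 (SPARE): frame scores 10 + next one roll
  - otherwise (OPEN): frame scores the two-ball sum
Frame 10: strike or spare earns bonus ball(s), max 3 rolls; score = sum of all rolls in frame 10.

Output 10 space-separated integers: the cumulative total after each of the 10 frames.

Frame 1: OPEN (9+0=9). Cumulative: 9
Frame 2: SPARE (5+5=10). 10 + next roll (2) = 12. Cumulative: 21
Frame 3: SPARE (2+8=10). 10 + next roll (3) = 13. Cumulative: 34
Frame 4: OPEN (3+2=5). Cumulative: 39
Frame 5: OPEN (2+3=5). Cumulative: 44
Frame 6: OPEN (3+6=9). Cumulative: 53
Frame 7: SPARE (2+8=10). 10 + next roll (3) = 13. Cumulative: 66
Frame 8: SPARE (3+7=10). 10 + next roll (10) = 20. Cumulative: 86
Frame 9: STRIKE. 10 + next two rolls (5+2) = 17. Cumulative: 103
Frame 10: OPEN. Sum of all frame-10 rolls (5+2) = 7. Cumulative: 110

Answer: 9 21 34 39 44 53 66 86 103 110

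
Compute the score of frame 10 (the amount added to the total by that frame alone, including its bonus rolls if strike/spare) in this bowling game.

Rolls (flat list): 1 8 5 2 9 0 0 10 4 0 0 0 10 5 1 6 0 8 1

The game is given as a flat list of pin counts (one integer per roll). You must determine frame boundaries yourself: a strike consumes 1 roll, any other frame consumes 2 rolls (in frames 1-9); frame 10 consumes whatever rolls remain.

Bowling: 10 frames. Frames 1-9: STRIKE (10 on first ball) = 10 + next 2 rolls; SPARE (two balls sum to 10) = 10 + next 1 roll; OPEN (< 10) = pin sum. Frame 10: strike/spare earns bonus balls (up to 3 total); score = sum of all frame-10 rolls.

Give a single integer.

Answer: 9

Derivation:
Frame 1: OPEN (1+8=9). Cumulative: 9
Frame 2: OPEN (5+2=7). Cumulative: 16
Frame 3: OPEN (9+0=9). Cumulative: 25
Frame 4: SPARE (0+10=10). 10 + next roll (4) = 14. Cumulative: 39
Frame 5: OPEN (4+0=4). Cumulative: 43
Frame 6: OPEN (0+0=0). Cumulative: 43
Frame 7: STRIKE. 10 + next two rolls (5+1) = 16. Cumulative: 59
Frame 8: OPEN (5+1=6). Cumulative: 65
Frame 9: OPEN (6+0=6). Cumulative: 71
Frame 10: OPEN. Sum of all frame-10 rolls (8+1) = 9. Cumulative: 80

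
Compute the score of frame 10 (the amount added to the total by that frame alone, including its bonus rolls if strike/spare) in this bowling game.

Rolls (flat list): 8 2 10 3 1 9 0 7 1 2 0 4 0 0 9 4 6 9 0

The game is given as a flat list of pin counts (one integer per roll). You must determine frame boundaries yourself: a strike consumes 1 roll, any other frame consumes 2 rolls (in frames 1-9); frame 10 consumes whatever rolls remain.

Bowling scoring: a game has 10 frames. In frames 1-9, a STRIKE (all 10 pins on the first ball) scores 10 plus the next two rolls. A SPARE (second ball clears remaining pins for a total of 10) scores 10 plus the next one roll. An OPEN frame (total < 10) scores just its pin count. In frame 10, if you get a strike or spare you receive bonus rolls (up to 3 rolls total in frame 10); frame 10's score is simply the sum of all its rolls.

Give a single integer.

Frame 1: SPARE (8+2=10). 10 + next roll (10) = 20. Cumulative: 20
Frame 2: STRIKE. 10 + next two rolls (3+1) = 14. Cumulative: 34
Frame 3: OPEN (3+1=4). Cumulative: 38
Frame 4: OPEN (9+0=9). Cumulative: 47
Frame 5: OPEN (7+1=8). Cumulative: 55
Frame 6: OPEN (2+0=2). Cumulative: 57
Frame 7: OPEN (4+0=4). Cumulative: 61
Frame 8: OPEN (0+9=9). Cumulative: 70
Frame 9: SPARE (4+6=10). 10 + next roll (9) = 19. Cumulative: 89
Frame 10: OPEN. Sum of all frame-10 rolls (9+0) = 9. Cumulative: 98

Answer: 9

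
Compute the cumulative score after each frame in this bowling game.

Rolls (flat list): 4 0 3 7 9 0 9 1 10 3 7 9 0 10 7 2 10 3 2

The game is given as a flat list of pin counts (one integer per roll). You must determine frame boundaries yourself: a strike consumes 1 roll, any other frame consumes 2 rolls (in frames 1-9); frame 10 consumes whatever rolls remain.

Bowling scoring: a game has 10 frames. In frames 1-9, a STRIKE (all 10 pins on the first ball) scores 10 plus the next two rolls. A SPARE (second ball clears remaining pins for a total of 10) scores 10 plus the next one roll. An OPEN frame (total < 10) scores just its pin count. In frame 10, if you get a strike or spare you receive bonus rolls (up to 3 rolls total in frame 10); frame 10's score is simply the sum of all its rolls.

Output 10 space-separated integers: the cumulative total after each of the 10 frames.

Frame 1: OPEN (4+0=4). Cumulative: 4
Frame 2: SPARE (3+7=10). 10 + next roll (9) = 19. Cumulative: 23
Frame 3: OPEN (9+0=9). Cumulative: 32
Frame 4: SPARE (9+1=10). 10 + next roll (10) = 20. Cumulative: 52
Frame 5: STRIKE. 10 + next two rolls (3+7) = 20. Cumulative: 72
Frame 6: SPARE (3+7=10). 10 + next roll (9) = 19. Cumulative: 91
Frame 7: OPEN (9+0=9). Cumulative: 100
Frame 8: STRIKE. 10 + next two rolls (7+2) = 19. Cumulative: 119
Frame 9: OPEN (7+2=9). Cumulative: 128
Frame 10: STRIKE. Sum of all frame-10 rolls (10+3+2) = 15. Cumulative: 143

Answer: 4 23 32 52 72 91 100 119 128 143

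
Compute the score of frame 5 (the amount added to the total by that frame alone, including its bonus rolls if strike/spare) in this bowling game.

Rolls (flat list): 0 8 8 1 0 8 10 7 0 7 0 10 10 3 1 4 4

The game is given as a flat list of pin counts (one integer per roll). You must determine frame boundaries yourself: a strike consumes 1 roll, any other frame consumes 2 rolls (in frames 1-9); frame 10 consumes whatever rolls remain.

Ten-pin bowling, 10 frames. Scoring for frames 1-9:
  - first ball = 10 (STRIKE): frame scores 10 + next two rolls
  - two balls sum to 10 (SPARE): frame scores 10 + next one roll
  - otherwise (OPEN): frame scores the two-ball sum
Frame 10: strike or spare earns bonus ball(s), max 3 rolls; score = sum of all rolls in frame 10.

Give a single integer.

Frame 1: OPEN (0+8=8). Cumulative: 8
Frame 2: OPEN (8+1=9). Cumulative: 17
Frame 3: OPEN (0+8=8). Cumulative: 25
Frame 4: STRIKE. 10 + next two rolls (7+0) = 17. Cumulative: 42
Frame 5: OPEN (7+0=7). Cumulative: 49
Frame 6: OPEN (7+0=7). Cumulative: 56
Frame 7: STRIKE. 10 + next two rolls (10+3) = 23. Cumulative: 79

Answer: 7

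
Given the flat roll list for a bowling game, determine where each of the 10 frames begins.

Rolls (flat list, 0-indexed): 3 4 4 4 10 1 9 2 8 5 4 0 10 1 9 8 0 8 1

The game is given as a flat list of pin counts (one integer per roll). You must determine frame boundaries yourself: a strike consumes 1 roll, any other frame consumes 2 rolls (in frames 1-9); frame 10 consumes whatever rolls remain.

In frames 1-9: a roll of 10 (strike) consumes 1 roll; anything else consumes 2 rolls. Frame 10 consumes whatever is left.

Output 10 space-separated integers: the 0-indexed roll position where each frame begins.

Answer: 0 2 4 5 7 9 11 13 15 17

Derivation:
Frame 1 starts at roll index 0: rolls=3,4 (sum=7), consumes 2 rolls
Frame 2 starts at roll index 2: rolls=4,4 (sum=8), consumes 2 rolls
Frame 3 starts at roll index 4: roll=10 (strike), consumes 1 roll
Frame 4 starts at roll index 5: rolls=1,9 (sum=10), consumes 2 rolls
Frame 5 starts at roll index 7: rolls=2,8 (sum=10), consumes 2 rolls
Frame 6 starts at roll index 9: rolls=5,4 (sum=9), consumes 2 rolls
Frame 7 starts at roll index 11: rolls=0,10 (sum=10), consumes 2 rolls
Frame 8 starts at roll index 13: rolls=1,9 (sum=10), consumes 2 rolls
Frame 9 starts at roll index 15: rolls=8,0 (sum=8), consumes 2 rolls
Frame 10 starts at roll index 17: 2 remaining rolls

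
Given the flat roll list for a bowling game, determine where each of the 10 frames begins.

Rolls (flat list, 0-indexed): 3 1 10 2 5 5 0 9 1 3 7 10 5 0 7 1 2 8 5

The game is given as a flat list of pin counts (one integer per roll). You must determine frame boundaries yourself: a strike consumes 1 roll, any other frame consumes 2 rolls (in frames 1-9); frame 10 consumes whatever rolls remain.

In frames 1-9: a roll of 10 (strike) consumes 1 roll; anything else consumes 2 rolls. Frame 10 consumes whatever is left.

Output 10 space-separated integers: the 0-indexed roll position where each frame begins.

Answer: 0 2 3 5 7 9 11 12 14 16

Derivation:
Frame 1 starts at roll index 0: rolls=3,1 (sum=4), consumes 2 rolls
Frame 2 starts at roll index 2: roll=10 (strike), consumes 1 roll
Frame 3 starts at roll index 3: rolls=2,5 (sum=7), consumes 2 rolls
Frame 4 starts at roll index 5: rolls=5,0 (sum=5), consumes 2 rolls
Frame 5 starts at roll index 7: rolls=9,1 (sum=10), consumes 2 rolls
Frame 6 starts at roll index 9: rolls=3,7 (sum=10), consumes 2 rolls
Frame 7 starts at roll index 11: roll=10 (strike), consumes 1 roll
Frame 8 starts at roll index 12: rolls=5,0 (sum=5), consumes 2 rolls
Frame 9 starts at roll index 14: rolls=7,1 (sum=8), consumes 2 rolls
Frame 10 starts at roll index 16: 3 remaining rolls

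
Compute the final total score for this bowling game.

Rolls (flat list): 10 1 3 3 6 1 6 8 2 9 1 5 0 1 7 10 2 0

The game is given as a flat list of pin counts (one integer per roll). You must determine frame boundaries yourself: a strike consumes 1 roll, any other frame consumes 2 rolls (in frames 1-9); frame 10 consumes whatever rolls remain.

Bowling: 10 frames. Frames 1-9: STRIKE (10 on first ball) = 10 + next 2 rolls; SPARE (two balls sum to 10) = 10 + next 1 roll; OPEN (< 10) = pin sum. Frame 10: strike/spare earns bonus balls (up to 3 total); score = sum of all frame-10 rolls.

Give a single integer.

Answer: 95

Derivation:
Frame 1: STRIKE. 10 + next two rolls (1+3) = 14. Cumulative: 14
Frame 2: OPEN (1+3=4). Cumulative: 18
Frame 3: OPEN (3+6=9). Cumulative: 27
Frame 4: OPEN (1+6=7). Cumulative: 34
Frame 5: SPARE (8+2=10). 10 + next roll (9) = 19. Cumulative: 53
Frame 6: SPARE (9+1=10). 10 + next roll (5) = 15. Cumulative: 68
Frame 7: OPEN (5+0=5). Cumulative: 73
Frame 8: OPEN (1+7=8). Cumulative: 81
Frame 9: STRIKE. 10 + next two rolls (2+0) = 12. Cumulative: 93
Frame 10: OPEN. Sum of all frame-10 rolls (2+0) = 2. Cumulative: 95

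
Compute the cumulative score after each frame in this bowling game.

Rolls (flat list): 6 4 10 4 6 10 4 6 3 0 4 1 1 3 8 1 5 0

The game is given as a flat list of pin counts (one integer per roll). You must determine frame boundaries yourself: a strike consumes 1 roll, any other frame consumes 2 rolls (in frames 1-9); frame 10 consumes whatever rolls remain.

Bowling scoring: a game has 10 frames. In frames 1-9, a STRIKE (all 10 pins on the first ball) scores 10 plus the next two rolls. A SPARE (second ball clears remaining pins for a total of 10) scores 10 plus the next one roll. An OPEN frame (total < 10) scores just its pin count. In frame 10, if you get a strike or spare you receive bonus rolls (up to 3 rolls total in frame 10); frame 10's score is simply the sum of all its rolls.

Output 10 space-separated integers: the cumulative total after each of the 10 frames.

Frame 1: SPARE (6+4=10). 10 + next roll (10) = 20. Cumulative: 20
Frame 2: STRIKE. 10 + next two rolls (4+6) = 20. Cumulative: 40
Frame 3: SPARE (4+6=10). 10 + next roll (10) = 20. Cumulative: 60
Frame 4: STRIKE. 10 + next two rolls (4+6) = 20. Cumulative: 80
Frame 5: SPARE (4+6=10). 10 + next roll (3) = 13. Cumulative: 93
Frame 6: OPEN (3+0=3). Cumulative: 96
Frame 7: OPEN (4+1=5). Cumulative: 101
Frame 8: OPEN (1+3=4). Cumulative: 105
Frame 9: OPEN (8+1=9). Cumulative: 114
Frame 10: OPEN. Sum of all frame-10 rolls (5+0) = 5. Cumulative: 119

Answer: 20 40 60 80 93 96 101 105 114 119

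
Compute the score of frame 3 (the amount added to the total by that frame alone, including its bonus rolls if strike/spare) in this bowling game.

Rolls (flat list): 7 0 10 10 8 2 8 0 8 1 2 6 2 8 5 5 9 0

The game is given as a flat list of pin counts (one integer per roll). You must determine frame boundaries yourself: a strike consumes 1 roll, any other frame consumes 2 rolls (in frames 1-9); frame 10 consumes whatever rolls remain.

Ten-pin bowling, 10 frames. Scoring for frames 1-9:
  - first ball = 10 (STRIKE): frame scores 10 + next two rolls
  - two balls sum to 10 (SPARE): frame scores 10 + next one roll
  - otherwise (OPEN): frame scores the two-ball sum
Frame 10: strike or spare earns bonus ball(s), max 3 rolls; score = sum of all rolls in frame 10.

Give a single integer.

Answer: 20

Derivation:
Frame 1: OPEN (7+0=7). Cumulative: 7
Frame 2: STRIKE. 10 + next two rolls (10+8) = 28. Cumulative: 35
Frame 3: STRIKE. 10 + next two rolls (8+2) = 20. Cumulative: 55
Frame 4: SPARE (8+2=10). 10 + next roll (8) = 18. Cumulative: 73
Frame 5: OPEN (8+0=8). Cumulative: 81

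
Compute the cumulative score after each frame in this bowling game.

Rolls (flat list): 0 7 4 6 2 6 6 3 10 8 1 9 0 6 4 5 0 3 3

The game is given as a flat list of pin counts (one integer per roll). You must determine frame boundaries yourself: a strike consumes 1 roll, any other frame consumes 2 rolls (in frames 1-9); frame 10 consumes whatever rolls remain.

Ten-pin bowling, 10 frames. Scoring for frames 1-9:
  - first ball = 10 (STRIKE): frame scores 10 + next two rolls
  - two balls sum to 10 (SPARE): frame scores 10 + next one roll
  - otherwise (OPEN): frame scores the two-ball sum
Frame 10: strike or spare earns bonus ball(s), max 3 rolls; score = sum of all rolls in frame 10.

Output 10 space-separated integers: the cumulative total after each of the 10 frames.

Frame 1: OPEN (0+7=7). Cumulative: 7
Frame 2: SPARE (4+6=10). 10 + next roll (2) = 12. Cumulative: 19
Frame 3: OPEN (2+6=8). Cumulative: 27
Frame 4: OPEN (6+3=9). Cumulative: 36
Frame 5: STRIKE. 10 + next two rolls (8+1) = 19. Cumulative: 55
Frame 6: OPEN (8+1=9). Cumulative: 64
Frame 7: OPEN (9+0=9). Cumulative: 73
Frame 8: SPARE (6+4=10). 10 + next roll (5) = 15. Cumulative: 88
Frame 9: OPEN (5+0=5). Cumulative: 93
Frame 10: OPEN. Sum of all frame-10 rolls (3+3) = 6. Cumulative: 99

Answer: 7 19 27 36 55 64 73 88 93 99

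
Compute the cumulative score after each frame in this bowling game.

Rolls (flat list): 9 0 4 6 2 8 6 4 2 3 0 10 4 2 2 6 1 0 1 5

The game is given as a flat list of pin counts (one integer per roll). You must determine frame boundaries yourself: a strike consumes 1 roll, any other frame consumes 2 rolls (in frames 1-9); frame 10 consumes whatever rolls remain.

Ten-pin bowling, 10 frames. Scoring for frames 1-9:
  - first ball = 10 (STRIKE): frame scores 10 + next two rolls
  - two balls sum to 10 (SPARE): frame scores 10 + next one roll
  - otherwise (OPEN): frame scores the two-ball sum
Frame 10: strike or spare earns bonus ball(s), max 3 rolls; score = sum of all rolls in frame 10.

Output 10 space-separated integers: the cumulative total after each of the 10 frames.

Frame 1: OPEN (9+0=9). Cumulative: 9
Frame 2: SPARE (4+6=10). 10 + next roll (2) = 12. Cumulative: 21
Frame 3: SPARE (2+8=10). 10 + next roll (6) = 16. Cumulative: 37
Frame 4: SPARE (6+4=10). 10 + next roll (2) = 12. Cumulative: 49
Frame 5: OPEN (2+3=5). Cumulative: 54
Frame 6: SPARE (0+10=10). 10 + next roll (4) = 14. Cumulative: 68
Frame 7: OPEN (4+2=6). Cumulative: 74
Frame 8: OPEN (2+6=8). Cumulative: 82
Frame 9: OPEN (1+0=1). Cumulative: 83
Frame 10: OPEN. Sum of all frame-10 rolls (1+5) = 6. Cumulative: 89

Answer: 9 21 37 49 54 68 74 82 83 89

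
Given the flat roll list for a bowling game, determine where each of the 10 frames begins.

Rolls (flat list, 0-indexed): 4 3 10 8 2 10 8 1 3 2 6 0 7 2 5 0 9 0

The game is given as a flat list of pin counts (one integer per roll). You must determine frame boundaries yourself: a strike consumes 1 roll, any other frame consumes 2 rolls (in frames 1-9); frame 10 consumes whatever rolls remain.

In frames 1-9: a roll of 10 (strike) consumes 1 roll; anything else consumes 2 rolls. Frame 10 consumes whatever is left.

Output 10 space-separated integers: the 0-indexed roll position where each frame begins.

Answer: 0 2 3 5 6 8 10 12 14 16

Derivation:
Frame 1 starts at roll index 0: rolls=4,3 (sum=7), consumes 2 rolls
Frame 2 starts at roll index 2: roll=10 (strike), consumes 1 roll
Frame 3 starts at roll index 3: rolls=8,2 (sum=10), consumes 2 rolls
Frame 4 starts at roll index 5: roll=10 (strike), consumes 1 roll
Frame 5 starts at roll index 6: rolls=8,1 (sum=9), consumes 2 rolls
Frame 6 starts at roll index 8: rolls=3,2 (sum=5), consumes 2 rolls
Frame 7 starts at roll index 10: rolls=6,0 (sum=6), consumes 2 rolls
Frame 8 starts at roll index 12: rolls=7,2 (sum=9), consumes 2 rolls
Frame 9 starts at roll index 14: rolls=5,0 (sum=5), consumes 2 rolls
Frame 10 starts at roll index 16: 2 remaining rolls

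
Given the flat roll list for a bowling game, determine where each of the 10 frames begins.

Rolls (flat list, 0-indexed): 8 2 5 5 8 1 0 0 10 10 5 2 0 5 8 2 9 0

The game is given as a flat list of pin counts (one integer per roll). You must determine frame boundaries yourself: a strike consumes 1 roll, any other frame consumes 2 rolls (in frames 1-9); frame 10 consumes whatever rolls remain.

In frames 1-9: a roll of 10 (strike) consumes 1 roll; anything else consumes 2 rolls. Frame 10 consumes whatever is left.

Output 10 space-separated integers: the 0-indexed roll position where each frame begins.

Frame 1 starts at roll index 0: rolls=8,2 (sum=10), consumes 2 rolls
Frame 2 starts at roll index 2: rolls=5,5 (sum=10), consumes 2 rolls
Frame 3 starts at roll index 4: rolls=8,1 (sum=9), consumes 2 rolls
Frame 4 starts at roll index 6: rolls=0,0 (sum=0), consumes 2 rolls
Frame 5 starts at roll index 8: roll=10 (strike), consumes 1 roll
Frame 6 starts at roll index 9: roll=10 (strike), consumes 1 roll
Frame 7 starts at roll index 10: rolls=5,2 (sum=7), consumes 2 rolls
Frame 8 starts at roll index 12: rolls=0,5 (sum=5), consumes 2 rolls
Frame 9 starts at roll index 14: rolls=8,2 (sum=10), consumes 2 rolls
Frame 10 starts at roll index 16: 2 remaining rolls

Answer: 0 2 4 6 8 9 10 12 14 16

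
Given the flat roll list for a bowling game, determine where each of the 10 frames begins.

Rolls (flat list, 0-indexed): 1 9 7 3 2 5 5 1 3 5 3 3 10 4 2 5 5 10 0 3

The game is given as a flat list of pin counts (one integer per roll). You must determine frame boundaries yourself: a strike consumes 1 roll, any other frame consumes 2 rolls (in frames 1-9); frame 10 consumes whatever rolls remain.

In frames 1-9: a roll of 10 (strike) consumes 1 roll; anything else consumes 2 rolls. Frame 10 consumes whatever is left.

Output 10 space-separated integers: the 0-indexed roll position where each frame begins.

Frame 1 starts at roll index 0: rolls=1,9 (sum=10), consumes 2 rolls
Frame 2 starts at roll index 2: rolls=7,3 (sum=10), consumes 2 rolls
Frame 3 starts at roll index 4: rolls=2,5 (sum=7), consumes 2 rolls
Frame 4 starts at roll index 6: rolls=5,1 (sum=6), consumes 2 rolls
Frame 5 starts at roll index 8: rolls=3,5 (sum=8), consumes 2 rolls
Frame 6 starts at roll index 10: rolls=3,3 (sum=6), consumes 2 rolls
Frame 7 starts at roll index 12: roll=10 (strike), consumes 1 roll
Frame 8 starts at roll index 13: rolls=4,2 (sum=6), consumes 2 rolls
Frame 9 starts at roll index 15: rolls=5,5 (sum=10), consumes 2 rolls
Frame 10 starts at roll index 17: 3 remaining rolls

Answer: 0 2 4 6 8 10 12 13 15 17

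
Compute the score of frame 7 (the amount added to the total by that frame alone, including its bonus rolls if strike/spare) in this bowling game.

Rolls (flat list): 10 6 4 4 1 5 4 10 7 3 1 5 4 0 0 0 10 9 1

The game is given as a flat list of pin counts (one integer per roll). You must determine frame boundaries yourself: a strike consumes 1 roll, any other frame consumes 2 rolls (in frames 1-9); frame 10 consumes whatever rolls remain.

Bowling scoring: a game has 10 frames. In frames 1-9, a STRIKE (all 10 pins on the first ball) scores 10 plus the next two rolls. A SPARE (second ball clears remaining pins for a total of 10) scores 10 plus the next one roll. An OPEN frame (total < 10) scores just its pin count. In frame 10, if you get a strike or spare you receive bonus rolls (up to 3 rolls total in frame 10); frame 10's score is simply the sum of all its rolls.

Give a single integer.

Answer: 6

Derivation:
Frame 1: STRIKE. 10 + next two rolls (6+4) = 20. Cumulative: 20
Frame 2: SPARE (6+4=10). 10 + next roll (4) = 14. Cumulative: 34
Frame 3: OPEN (4+1=5). Cumulative: 39
Frame 4: OPEN (5+4=9). Cumulative: 48
Frame 5: STRIKE. 10 + next two rolls (7+3) = 20. Cumulative: 68
Frame 6: SPARE (7+3=10). 10 + next roll (1) = 11. Cumulative: 79
Frame 7: OPEN (1+5=6). Cumulative: 85
Frame 8: OPEN (4+0=4). Cumulative: 89
Frame 9: OPEN (0+0=0). Cumulative: 89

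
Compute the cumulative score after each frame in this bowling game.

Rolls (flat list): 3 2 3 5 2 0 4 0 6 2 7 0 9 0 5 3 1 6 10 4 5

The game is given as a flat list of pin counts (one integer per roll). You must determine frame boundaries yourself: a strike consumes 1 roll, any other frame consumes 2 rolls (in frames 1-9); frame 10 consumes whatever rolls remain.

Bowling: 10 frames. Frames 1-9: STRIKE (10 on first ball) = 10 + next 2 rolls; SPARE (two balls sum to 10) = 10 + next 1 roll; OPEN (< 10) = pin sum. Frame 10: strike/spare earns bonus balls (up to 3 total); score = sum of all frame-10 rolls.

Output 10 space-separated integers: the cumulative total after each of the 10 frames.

Answer: 5 13 15 19 27 34 43 51 58 77

Derivation:
Frame 1: OPEN (3+2=5). Cumulative: 5
Frame 2: OPEN (3+5=8). Cumulative: 13
Frame 3: OPEN (2+0=2). Cumulative: 15
Frame 4: OPEN (4+0=4). Cumulative: 19
Frame 5: OPEN (6+2=8). Cumulative: 27
Frame 6: OPEN (7+0=7). Cumulative: 34
Frame 7: OPEN (9+0=9). Cumulative: 43
Frame 8: OPEN (5+3=8). Cumulative: 51
Frame 9: OPEN (1+6=7). Cumulative: 58
Frame 10: STRIKE. Sum of all frame-10 rolls (10+4+5) = 19. Cumulative: 77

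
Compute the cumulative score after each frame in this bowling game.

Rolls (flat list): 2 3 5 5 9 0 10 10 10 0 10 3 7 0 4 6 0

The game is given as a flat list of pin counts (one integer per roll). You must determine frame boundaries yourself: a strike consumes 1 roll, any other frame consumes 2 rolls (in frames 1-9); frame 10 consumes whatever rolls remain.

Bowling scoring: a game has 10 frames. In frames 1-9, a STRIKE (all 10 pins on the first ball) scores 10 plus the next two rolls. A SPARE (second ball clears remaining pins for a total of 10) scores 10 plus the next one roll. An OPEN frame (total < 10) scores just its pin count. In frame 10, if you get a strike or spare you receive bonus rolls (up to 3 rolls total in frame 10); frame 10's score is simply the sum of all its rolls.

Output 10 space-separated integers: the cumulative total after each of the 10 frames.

Frame 1: OPEN (2+3=5). Cumulative: 5
Frame 2: SPARE (5+5=10). 10 + next roll (9) = 19. Cumulative: 24
Frame 3: OPEN (9+0=9). Cumulative: 33
Frame 4: STRIKE. 10 + next two rolls (10+10) = 30. Cumulative: 63
Frame 5: STRIKE. 10 + next two rolls (10+0) = 20. Cumulative: 83
Frame 6: STRIKE. 10 + next two rolls (0+10) = 20. Cumulative: 103
Frame 7: SPARE (0+10=10). 10 + next roll (3) = 13. Cumulative: 116
Frame 8: SPARE (3+7=10). 10 + next roll (0) = 10. Cumulative: 126
Frame 9: OPEN (0+4=4). Cumulative: 130
Frame 10: OPEN. Sum of all frame-10 rolls (6+0) = 6. Cumulative: 136

Answer: 5 24 33 63 83 103 116 126 130 136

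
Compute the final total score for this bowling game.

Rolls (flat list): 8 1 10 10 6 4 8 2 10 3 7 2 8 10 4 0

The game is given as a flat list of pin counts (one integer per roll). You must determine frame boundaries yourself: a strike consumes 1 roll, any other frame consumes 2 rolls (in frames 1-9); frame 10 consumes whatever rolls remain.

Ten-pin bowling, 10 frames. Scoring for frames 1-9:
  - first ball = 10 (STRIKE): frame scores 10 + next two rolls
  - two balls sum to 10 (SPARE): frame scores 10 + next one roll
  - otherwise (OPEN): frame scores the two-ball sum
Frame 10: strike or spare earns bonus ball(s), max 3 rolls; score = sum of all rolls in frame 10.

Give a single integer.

Frame 1: OPEN (8+1=9). Cumulative: 9
Frame 2: STRIKE. 10 + next two rolls (10+6) = 26. Cumulative: 35
Frame 3: STRIKE. 10 + next two rolls (6+4) = 20. Cumulative: 55
Frame 4: SPARE (6+4=10). 10 + next roll (8) = 18. Cumulative: 73
Frame 5: SPARE (8+2=10). 10 + next roll (10) = 20. Cumulative: 93
Frame 6: STRIKE. 10 + next two rolls (3+7) = 20. Cumulative: 113
Frame 7: SPARE (3+7=10). 10 + next roll (2) = 12. Cumulative: 125
Frame 8: SPARE (2+8=10). 10 + next roll (10) = 20. Cumulative: 145
Frame 9: STRIKE. 10 + next two rolls (4+0) = 14. Cumulative: 159
Frame 10: OPEN. Sum of all frame-10 rolls (4+0) = 4. Cumulative: 163

Answer: 163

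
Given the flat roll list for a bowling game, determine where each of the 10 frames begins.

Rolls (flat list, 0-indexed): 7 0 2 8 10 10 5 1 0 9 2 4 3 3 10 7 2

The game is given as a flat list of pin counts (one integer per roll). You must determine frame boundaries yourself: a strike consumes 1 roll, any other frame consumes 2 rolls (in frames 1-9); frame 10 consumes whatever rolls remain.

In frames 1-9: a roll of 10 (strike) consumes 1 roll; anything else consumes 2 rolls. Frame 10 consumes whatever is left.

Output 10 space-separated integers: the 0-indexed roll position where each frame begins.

Answer: 0 2 4 5 6 8 10 12 14 15

Derivation:
Frame 1 starts at roll index 0: rolls=7,0 (sum=7), consumes 2 rolls
Frame 2 starts at roll index 2: rolls=2,8 (sum=10), consumes 2 rolls
Frame 3 starts at roll index 4: roll=10 (strike), consumes 1 roll
Frame 4 starts at roll index 5: roll=10 (strike), consumes 1 roll
Frame 5 starts at roll index 6: rolls=5,1 (sum=6), consumes 2 rolls
Frame 6 starts at roll index 8: rolls=0,9 (sum=9), consumes 2 rolls
Frame 7 starts at roll index 10: rolls=2,4 (sum=6), consumes 2 rolls
Frame 8 starts at roll index 12: rolls=3,3 (sum=6), consumes 2 rolls
Frame 9 starts at roll index 14: roll=10 (strike), consumes 1 roll
Frame 10 starts at roll index 15: 2 remaining rolls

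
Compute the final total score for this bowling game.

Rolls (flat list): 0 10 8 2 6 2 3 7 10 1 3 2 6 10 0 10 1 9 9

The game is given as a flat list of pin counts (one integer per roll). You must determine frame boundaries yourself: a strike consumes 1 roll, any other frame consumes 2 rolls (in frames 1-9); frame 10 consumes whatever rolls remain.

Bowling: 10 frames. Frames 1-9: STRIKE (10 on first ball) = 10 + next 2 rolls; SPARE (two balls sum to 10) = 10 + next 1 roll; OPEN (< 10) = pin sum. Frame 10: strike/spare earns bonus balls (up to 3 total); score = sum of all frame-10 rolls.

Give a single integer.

Answer: 138

Derivation:
Frame 1: SPARE (0+10=10). 10 + next roll (8) = 18. Cumulative: 18
Frame 2: SPARE (8+2=10). 10 + next roll (6) = 16. Cumulative: 34
Frame 3: OPEN (6+2=8). Cumulative: 42
Frame 4: SPARE (3+7=10). 10 + next roll (10) = 20. Cumulative: 62
Frame 5: STRIKE. 10 + next two rolls (1+3) = 14. Cumulative: 76
Frame 6: OPEN (1+3=4). Cumulative: 80
Frame 7: OPEN (2+6=8). Cumulative: 88
Frame 8: STRIKE. 10 + next two rolls (0+10) = 20. Cumulative: 108
Frame 9: SPARE (0+10=10). 10 + next roll (1) = 11. Cumulative: 119
Frame 10: SPARE. Sum of all frame-10 rolls (1+9+9) = 19. Cumulative: 138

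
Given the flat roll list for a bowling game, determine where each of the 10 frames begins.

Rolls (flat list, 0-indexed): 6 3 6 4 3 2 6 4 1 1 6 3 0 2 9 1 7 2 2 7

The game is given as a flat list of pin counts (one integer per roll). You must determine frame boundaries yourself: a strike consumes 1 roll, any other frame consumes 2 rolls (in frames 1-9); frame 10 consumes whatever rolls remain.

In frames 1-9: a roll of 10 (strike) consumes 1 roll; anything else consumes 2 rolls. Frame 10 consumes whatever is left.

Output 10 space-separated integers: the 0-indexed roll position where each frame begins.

Frame 1 starts at roll index 0: rolls=6,3 (sum=9), consumes 2 rolls
Frame 2 starts at roll index 2: rolls=6,4 (sum=10), consumes 2 rolls
Frame 3 starts at roll index 4: rolls=3,2 (sum=5), consumes 2 rolls
Frame 4 starts at roll index 6: rolls=6,4 (sum=10), consumes 2 rolls
Frame 5 starts at roll index 8: rolls=1,1 (sum=2), consumes 2 rolls
Frame 6 starts at roll index 10: rolls=6,3 (sum=9), consumes 2 rolls
Frame 7 starts at roll index 12: rolls=0,2 (sum=2), consumes 2 rolls
Frame 8 starts at roll index 14: rolls=9,1 (sum=10), consumes 2 rolls
Frame 9 starts at roll index 16: rolls=7,2 (sum=9), consumes 2 rolls
Frame 10 starts at roll index 18: 2 remaining rolls

Answer: 0 2 4 6 8 10 12 14 16 18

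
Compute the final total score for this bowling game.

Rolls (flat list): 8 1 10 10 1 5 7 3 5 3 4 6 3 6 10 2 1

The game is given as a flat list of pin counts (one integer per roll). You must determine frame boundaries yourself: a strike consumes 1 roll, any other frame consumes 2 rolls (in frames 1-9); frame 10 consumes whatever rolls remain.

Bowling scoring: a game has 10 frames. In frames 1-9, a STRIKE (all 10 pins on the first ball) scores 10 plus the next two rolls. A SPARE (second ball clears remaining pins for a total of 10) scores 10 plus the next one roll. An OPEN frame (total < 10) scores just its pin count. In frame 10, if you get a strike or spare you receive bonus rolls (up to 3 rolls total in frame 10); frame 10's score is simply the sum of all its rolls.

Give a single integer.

Answer: 113

Derivation:
Frame 1: OPEN (8+1=9). Cumulative: 9
Frame 2: STRIKE. 10 + next two rolls (10+1) = 21. Cumulative: 30
Frame 3: STRIKE. 10 + next two rolls (1+5) = 16. Cumulative: 46
Frame 4: OPEN (1+5=6). Cumulative: 52
Frame 5: SPARE (7+3=10). 10 + next roll (5) = 15. Cumulative: 67
Frame 6: OPEN (5+3=8). Cumulative: 75
Frame 7: SPARE (4+6=10). 10 + next roll (3) = 13. Cumulative: 88
Frame 8: OPEN (3+6=9). Cumulative: 97
Frame 9: STRIKE. 10 + next two rolls (2+1) = 13. Cumulative: 110
Frame 10: OPEN. Sum of all frame-10 rolls (2+1) = 3. Cumulative: 113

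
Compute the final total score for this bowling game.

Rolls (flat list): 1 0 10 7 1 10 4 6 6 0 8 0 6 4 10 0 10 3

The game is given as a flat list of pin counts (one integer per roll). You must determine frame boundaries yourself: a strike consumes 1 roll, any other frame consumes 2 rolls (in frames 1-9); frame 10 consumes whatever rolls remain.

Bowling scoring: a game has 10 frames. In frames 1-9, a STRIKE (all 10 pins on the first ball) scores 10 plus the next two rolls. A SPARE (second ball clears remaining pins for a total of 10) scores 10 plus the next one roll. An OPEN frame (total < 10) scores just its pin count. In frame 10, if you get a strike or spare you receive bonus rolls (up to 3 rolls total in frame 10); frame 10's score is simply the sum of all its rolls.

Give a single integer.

Answer: 130

Derivation:
Frame 1: OPEN (1+0=1). Cumulative: 1
Frame 2: STRIKE. 10 + next two rolls (7+1) = 18. Cumulative: 19
Frame 3: OPEN (7+1=8). Cumulative: 27
Frame 4: STRIKE. 10 + next two rolls (4+6) = 20. Cumulative: 47
Frame 5: SPARE (4+6=10). 10 + next roll (6) = 16. Cumulative: 63
Frame 6: OPEN (6+0=6). Cumulative: 69
Frame 7: OPEN (8+0=8). Cumulative: 77
Frame 8: SPARE (6+4=10). 10 + next roll (10) = 20. Cumulative: 97
Frame 9: STRIKE. 10 + next two rolls (0+10) = 20. Cumulative: 117
Frame 10: SPARE. Sum of all frame-10 rolls (0+10+3) = 13. Cumulative: 130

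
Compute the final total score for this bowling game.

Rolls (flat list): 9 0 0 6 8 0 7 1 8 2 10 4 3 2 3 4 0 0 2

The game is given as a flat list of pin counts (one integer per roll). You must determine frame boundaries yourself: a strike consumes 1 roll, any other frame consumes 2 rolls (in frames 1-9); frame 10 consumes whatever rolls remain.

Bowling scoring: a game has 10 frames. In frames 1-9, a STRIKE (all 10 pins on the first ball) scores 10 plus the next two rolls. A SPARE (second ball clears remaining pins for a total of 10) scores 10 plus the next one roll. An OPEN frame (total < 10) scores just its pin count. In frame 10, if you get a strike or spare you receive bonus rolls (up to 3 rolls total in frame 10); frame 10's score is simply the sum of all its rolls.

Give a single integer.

Frame 1: OPEN (9+0=9). Cumulative: 9
Frame 2: OPEN (0+6=6). Cumulative: 15
Frame 3: OPEN (8+0=8). Cumulative: 23
Frame 4: OPEN (7+1=8). Cumulative: 31
Frame 5: SPARE (8+2=10). 10 + next roll (10) = 20. Cumulative: 51
Frame 6: STRIKE. 10 + next two rolls (4+3) = 17. Cumulative: 68
Frame 7: OPEN (4+3=7). Cumulative: 75
Frame 8: OPEN (2+3=5). Cumulative: 80
Frame 9: OPEN (4+0=4). Cumulative: 84
Frame 10: OPEN. Sum of all frame-10 rolls (0+2) = 2. Cumulative: 86

Answer: 86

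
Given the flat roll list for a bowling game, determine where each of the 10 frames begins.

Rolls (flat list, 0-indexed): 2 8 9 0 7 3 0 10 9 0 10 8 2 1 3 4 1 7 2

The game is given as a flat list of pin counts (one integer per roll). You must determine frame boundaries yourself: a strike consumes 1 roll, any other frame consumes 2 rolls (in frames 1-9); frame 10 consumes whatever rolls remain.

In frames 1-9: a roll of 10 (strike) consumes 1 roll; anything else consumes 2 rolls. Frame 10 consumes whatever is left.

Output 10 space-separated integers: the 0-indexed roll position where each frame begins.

Frame 1 starts at roll index 0: rolls=2,8 (sum=10), consumes 2 rolls
Frame 2 starts at roll index 2: rolls=9,0 (sum=9), consumes 2 rolls
Frame 3 starts at roll index 4: rolls=7,3 (sum=10), consumes 2 rolls
Frame 4 starts at roll index 6: rolls=0,10 (sum=10), consumes 2 rolls
Frame 5 starts at roll index 8: rolls=9,0 (sum=9), consumes 2 rolls
Frame 6 starts at roll index 10: roll=10 (strike), consumes 1 roll
Frame 7 starts at roll index 11: rolls=8,2 (sum=10), consumes 2 rolls
Frame 8 starts at roll index 13: rolls=1,3 (sum=4), consumes 2 rolls
Frame 9 starts at roll index 15: rolls=4,1 (sum=5), consumes 2 rolls
Frame 10 starts at roll index 17: 2 remaining rolls

Answer: 0 2 4 6 8 10 11 13 15 17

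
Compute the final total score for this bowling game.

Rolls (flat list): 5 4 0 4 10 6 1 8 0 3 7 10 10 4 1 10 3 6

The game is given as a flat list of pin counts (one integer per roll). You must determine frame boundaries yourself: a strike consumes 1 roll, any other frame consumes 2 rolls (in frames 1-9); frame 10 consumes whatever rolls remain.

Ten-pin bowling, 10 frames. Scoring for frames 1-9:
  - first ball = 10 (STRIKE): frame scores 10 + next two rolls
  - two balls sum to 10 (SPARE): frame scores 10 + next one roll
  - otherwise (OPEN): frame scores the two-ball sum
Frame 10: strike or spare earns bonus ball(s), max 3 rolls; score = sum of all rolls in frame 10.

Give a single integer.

Answer: 128

Derivation:
Frame 1: OPEN (5+4=9). Cumulative: 9
Frame 2: OPEN (0+4=4). Cumulative: 13
Frame 3: STRIKE. 10 + next two rolls (6+1) = 17. Cumulative: 30
Frame 4: OPEN (6+1=7). Cumulative: 37
Frame 5: OPEN (8+0=8). Cumulative: 45
Frame 6: SPARE (3+7=10). 10 + next roll (10) = 20. Cumulative: 65
Frame 7: STRIKE. 10 + next two rolls (10+4) = 24. Cumulative: 89
Frame 8: STRIKE. 10 + next two rolls (4+1) = 15. Cumulative: 104
Frame 9: OPEN (4+1=5). Cumulative: 109
Frame 10: STRIKE. Sum of all frame-10 rolls (10+3+6) = 19. Cumulative: 128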